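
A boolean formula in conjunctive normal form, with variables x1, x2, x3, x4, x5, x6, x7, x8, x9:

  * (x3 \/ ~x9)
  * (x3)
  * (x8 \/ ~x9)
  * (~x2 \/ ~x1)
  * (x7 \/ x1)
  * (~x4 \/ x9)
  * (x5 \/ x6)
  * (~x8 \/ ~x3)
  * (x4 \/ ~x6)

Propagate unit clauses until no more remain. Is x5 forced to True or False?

True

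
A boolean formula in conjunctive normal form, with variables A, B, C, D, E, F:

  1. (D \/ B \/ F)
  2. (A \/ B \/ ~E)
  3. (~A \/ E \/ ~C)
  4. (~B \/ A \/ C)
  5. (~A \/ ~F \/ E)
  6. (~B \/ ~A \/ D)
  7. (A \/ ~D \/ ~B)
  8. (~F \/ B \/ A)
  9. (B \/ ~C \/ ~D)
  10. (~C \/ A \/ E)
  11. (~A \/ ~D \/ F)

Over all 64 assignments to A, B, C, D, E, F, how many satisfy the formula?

8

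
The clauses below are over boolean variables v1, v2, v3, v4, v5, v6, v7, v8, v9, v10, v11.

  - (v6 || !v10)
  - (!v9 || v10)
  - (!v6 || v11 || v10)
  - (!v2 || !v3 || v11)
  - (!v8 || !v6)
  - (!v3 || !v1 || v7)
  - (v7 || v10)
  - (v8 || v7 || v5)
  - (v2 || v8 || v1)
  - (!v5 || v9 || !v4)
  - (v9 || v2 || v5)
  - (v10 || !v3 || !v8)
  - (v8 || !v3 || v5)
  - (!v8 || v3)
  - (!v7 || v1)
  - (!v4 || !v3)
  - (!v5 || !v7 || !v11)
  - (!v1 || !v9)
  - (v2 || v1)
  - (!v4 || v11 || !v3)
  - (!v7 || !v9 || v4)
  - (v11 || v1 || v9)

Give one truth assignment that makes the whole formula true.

v1=1  v2=1  v3=0  v4=1  v5=0  v6=1  v7=1  v8=0  v9=0  v10=1  v11=1

Check each clause:
  1. (!v10 || v6) — v6 is true.
  2. (!v9 || v10) — v10 is true.
  3. (v11 || v10 || !v6) — v11 is true.
  4. (v11 || !v2 || !v3) — v11 is true.
  5. (!v8 || !v6) — !v8 is true.
  6. (!v1 || !v3 || v7) — !v3 is true.
  7. (v10 || v7) — v10 is true.
  8. (v8 || v7 || v5) — v7 is true.
  9. (v1 || v8 || v2) — v1 is true.
  10. (!v5 || v9 || !v4) — !v5 is true.
  11. (v5 || v2 || v9) — v2 is true.
  12. (!v3 || v10 || !v8) — !v8 is true.
  13. (v5 || v8 || !v3) — !v3 is true.
  14. (!v8 || v3) — !v8 is true.
  15. (!v7 || v1) — v1 is true.
  16. (!v4 || !v3) — !v3 is true.
  17. (!v5 || !v7 || !v11) — !v5 is true.
  18. (!v1 || !v9) — !v9 is true.
  19. (v1 || v2) — v1 is true.
  20. (!v4 || !v3 || v11) — v11 is true.
  21. (!v9 || v4 || !v7) — v4 is true.
  22. (v9 || v1 || v11) — v11 is true.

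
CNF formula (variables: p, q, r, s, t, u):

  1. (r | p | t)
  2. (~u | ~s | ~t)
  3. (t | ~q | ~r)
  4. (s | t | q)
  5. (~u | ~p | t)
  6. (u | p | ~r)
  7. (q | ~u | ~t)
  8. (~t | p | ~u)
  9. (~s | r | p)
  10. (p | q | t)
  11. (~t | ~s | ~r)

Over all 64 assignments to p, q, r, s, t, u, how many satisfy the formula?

14

Split on t, then p.
  t=1, p=1: 8 of the 16 assignments to (q,r,s,u) work.
  t=1, p=0: remaining (q,r,s,u) ∈ {(0,0,0,0); (1,0,0,0)} — 2.
  t=0, p=1: remaining (q,r,s,u) ∈ {(0,0,1,0); (0,1,1,0); (1,0,0,0); (1,0,1,0)} — 4.
  t=0, p=0: a clause becomes empty — 0.
Total: 8 + 2 + 4 + 0 = 14.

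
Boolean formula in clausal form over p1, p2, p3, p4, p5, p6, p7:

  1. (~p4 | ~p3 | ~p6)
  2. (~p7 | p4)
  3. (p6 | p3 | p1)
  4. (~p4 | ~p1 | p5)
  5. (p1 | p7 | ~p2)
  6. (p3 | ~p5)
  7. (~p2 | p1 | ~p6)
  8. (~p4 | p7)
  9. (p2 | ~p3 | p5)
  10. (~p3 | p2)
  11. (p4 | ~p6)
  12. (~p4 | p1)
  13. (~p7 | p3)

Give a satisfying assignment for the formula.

Try p1 = True.
For the remaining variables, p2 = True, p3 = False, p4 = False, p5 = False, p6 = False, p7 = False works.
Every clause has at least one true literal under this assignment.

p1=True, p2=True, p3=False, p4=False, p5=False, p6=False, p7=False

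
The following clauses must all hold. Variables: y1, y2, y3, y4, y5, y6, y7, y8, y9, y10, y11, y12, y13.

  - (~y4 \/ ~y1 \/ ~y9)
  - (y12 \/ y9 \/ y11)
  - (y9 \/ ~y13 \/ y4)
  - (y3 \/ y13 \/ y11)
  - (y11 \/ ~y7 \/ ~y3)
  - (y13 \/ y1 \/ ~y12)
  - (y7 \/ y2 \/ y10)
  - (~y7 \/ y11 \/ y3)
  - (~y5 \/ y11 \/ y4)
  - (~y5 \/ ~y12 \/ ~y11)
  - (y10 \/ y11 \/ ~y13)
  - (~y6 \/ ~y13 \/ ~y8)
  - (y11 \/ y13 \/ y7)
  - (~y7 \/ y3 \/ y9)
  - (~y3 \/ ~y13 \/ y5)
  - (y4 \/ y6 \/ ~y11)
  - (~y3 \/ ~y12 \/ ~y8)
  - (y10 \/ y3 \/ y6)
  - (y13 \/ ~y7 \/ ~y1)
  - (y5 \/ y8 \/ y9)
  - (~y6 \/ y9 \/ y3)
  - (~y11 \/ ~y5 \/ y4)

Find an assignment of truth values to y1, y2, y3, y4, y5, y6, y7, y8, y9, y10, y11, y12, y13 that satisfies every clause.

y1=F  y2=F  y3=F  y4=T  y5=F  y6=F  y7=F  y8=T  y9=T  y10=T  y11=T  y12=T  y13=T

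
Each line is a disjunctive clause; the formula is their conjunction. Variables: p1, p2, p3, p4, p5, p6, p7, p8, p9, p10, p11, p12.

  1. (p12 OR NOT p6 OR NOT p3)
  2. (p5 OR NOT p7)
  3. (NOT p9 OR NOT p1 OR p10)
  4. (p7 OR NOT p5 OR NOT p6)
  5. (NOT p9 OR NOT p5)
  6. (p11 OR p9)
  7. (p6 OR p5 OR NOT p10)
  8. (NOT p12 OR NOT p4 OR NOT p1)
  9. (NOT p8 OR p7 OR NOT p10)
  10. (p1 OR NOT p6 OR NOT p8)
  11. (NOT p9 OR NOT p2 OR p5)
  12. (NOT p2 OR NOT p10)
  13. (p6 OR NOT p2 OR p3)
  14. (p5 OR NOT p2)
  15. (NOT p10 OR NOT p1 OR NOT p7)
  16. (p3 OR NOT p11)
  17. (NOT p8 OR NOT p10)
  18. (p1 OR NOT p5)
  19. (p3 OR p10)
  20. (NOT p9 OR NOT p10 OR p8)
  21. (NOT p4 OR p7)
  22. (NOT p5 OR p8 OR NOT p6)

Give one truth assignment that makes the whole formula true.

p1 = F, p2 = F, p3 = T, p4 = F, p5 = F, p6 = T, p7 = F, p8 = F, p9 = F, p10 = T, p11 = T, p12 = T

p2 occurs only negated in the remaining clauses — set p2 = False.
p4 occurs only negated in the remaining clauses — set p4 = False.
Try p1 = False.
  then p5 is forced to False.
  then p7 is forced to False.
The remaining clauses are satisfied by p3 = True, p6 = True, p8 = False, p9 = False, p10 = True, p11 = True, p12 = True.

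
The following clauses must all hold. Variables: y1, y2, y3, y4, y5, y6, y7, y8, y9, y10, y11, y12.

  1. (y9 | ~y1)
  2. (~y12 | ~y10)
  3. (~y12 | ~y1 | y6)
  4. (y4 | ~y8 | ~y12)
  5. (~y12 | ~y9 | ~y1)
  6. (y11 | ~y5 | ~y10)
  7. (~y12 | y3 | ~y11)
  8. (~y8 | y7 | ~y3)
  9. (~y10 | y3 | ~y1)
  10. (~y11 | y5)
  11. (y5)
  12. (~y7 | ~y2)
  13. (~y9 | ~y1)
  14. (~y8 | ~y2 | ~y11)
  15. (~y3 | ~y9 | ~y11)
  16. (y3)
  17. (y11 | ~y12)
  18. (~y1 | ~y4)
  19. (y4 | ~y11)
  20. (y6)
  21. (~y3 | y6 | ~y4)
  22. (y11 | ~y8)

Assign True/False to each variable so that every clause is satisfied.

Unit propagation: (y5) forces y5 = True.
Unit propagation: (y3) forces y3 = True.
(y6) is a unit clause, so y6 = True.
y1 occurs only negated in the remaining clauses — set y1 = False.
y2 occurs only negated in the remaining clauses — set y2 = False.
Set y4 = True and propagate.
The remaining clauses are satisfied by y7 = True, y8 = False, y9 = True, y10 = False, y11 = False, y12 = False.

y1=F, y2=F, y3=T, y4=T, y5=T, y6=T, y7=T, y8=F, y9=T, y10=F, y11=F, y12=F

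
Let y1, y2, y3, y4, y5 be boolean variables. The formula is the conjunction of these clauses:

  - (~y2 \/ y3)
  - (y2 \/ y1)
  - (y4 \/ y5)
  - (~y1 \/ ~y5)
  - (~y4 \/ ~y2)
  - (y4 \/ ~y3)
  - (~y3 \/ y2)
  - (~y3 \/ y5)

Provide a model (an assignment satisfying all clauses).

y1=True, y2=False, y3=False, y4=True, y5=False

Check each clause:
  1. (y3 \/ ~y2) — ~y2 is true.
  2. (y1 \/ y2) — y1 is true.
  3. (y5 \/ y4) — y4 is true.
  4. (~y1 \/ ~y5) — ~y5 is true.
  5. (~y2 \/ ~y4) — ~y2 is true.
  6. (~y3 \/ y4) — y4 is true.
  7. (~y3 \/ y2) — ~y3 is true.
  8. (y5 \/ ~y3) — ~y3 is true.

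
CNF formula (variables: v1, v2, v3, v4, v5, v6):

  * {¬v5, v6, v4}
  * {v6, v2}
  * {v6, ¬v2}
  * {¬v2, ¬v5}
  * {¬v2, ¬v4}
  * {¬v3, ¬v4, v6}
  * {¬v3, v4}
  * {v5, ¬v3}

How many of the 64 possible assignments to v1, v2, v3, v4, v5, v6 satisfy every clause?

12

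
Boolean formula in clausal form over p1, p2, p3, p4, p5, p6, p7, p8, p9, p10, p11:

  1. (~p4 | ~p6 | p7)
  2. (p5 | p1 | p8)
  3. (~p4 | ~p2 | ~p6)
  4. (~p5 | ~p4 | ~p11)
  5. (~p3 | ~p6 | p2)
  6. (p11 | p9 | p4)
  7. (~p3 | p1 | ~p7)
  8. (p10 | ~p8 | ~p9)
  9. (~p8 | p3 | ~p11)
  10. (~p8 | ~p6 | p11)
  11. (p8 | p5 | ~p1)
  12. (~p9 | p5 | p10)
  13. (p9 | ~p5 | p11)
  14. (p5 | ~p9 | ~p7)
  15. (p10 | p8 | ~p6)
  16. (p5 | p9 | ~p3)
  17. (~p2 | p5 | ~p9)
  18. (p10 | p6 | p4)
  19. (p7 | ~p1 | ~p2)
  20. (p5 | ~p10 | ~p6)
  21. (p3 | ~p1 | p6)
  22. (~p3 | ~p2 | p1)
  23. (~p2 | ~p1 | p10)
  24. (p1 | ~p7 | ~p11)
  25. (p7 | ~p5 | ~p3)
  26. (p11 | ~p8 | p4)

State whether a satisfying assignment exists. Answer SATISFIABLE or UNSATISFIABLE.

Try p1 = True.
For the remaining variables, p2 = False, p3 = False, p4 = False, p5 = True, p6 = True, p7 = False, p8 = False, p9 = False, p10 = True, p11 = True works.
Every clause has at least one true literal under this assignment.
So p1=True, p2=False, p3=False, p4=False, p5=True, p6=True, p7=False, p8=False, p9=False, p10=True, p11=True is a satisfying assignment.

SATISFIABLE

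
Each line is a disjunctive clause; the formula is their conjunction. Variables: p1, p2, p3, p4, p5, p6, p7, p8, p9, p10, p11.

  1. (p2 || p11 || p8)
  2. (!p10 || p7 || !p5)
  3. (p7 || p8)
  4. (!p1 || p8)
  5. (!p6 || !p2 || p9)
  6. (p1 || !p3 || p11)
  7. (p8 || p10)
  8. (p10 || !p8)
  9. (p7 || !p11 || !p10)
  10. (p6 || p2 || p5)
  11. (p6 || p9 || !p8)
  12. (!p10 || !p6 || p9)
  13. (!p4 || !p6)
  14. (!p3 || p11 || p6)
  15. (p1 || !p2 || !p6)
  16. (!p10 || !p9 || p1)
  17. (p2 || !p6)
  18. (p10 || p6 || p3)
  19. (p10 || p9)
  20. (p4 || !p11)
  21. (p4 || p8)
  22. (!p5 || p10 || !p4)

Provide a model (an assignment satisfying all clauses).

p7 occurs only positively in the remaining clauses — set p7 = True.
Try p1 = True.
  then p8 is forced to True.
  then p10 is forced to True.
Try p2 = True.
For the remaining variables, p3 = True, p4 = True, p5 = False, p6 = False, p9 = True, p11 = True works.

p1=1  p2=1  p3=1  p4=1  p5=0  p6=0  p7=1  p8=1  p9=1  p10=1  p11=1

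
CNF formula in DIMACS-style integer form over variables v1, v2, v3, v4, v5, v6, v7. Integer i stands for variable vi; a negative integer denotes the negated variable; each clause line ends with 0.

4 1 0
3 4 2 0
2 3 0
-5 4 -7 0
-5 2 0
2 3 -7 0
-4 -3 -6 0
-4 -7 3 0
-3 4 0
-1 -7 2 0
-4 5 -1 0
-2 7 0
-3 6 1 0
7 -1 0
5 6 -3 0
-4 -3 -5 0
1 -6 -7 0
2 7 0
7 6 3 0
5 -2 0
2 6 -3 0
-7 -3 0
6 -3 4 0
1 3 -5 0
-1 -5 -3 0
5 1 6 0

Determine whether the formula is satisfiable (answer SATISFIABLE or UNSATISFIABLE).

UNSATISFIABLE

v3 = True:
  propagation gives v4=True, v6=False, v1=True, v5=True; an empty clause results — contradiction.
v3 = False:
  propagation gives v2=True, v7=True, v4=False, v1=True; an empty clause results — contradiction.
Every branch closes, so no satisfying assignment exists.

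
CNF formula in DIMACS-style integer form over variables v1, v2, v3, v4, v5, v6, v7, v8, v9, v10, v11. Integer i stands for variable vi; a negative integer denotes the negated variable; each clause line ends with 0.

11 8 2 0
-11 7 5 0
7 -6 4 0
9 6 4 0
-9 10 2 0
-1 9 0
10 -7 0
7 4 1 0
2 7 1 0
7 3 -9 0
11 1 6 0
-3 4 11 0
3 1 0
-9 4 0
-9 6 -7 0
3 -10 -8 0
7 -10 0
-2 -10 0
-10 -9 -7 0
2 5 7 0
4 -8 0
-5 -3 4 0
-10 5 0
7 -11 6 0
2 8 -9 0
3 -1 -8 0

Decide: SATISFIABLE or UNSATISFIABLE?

SATISFIABLE

v4 occurs only positively in the remaining clauses — set v4 = True.
Set v1 = False and propagate.
  then v3 is forced to True.
For the remaining variables, v2 = True, v5 = False, v6 = True, v7 = False, v8 = False, v9 = True, v10 = False, v11 = False works.
So v1=0, v2=1, v3=1, v4=1, v5=0, v6=1, v7=0, v8=0, v9=1, v10=0, v11=0 is a satisfying assignment.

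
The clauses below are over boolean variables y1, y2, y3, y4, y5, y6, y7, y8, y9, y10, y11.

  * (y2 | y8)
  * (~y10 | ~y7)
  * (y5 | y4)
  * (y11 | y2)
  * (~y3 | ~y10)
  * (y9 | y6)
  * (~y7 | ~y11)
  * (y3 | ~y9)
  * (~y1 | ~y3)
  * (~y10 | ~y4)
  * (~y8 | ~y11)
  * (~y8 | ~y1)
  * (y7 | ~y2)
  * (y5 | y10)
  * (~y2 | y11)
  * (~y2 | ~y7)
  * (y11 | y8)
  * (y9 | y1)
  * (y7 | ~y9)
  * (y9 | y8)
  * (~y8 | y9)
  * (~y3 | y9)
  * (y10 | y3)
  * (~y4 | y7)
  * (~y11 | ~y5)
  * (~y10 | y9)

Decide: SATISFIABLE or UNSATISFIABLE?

UNSATISFIABLE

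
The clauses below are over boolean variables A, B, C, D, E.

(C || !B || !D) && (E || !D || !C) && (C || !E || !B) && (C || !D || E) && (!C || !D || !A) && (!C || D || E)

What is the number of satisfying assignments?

14

Split on C, then D.
  C=1, D=1: remaining (A,B,E) ∈ {(0,0,1); (0,1,1)} — 2.
  C=1, D=0: remaining (A,B,E) ∈ {(0,0,1); (0,1,1); (1,0,1); (1,1,1)} — 4.
  C=0, D=1: remaining (A,B,E) ∈ {(0,0,1); (1,0,1)} — 2.
  C=0, D=0: A free; 3 ways for (B,E) × 2^1 = 6.
Total: 2 + 4 + 2 + 6 = 14.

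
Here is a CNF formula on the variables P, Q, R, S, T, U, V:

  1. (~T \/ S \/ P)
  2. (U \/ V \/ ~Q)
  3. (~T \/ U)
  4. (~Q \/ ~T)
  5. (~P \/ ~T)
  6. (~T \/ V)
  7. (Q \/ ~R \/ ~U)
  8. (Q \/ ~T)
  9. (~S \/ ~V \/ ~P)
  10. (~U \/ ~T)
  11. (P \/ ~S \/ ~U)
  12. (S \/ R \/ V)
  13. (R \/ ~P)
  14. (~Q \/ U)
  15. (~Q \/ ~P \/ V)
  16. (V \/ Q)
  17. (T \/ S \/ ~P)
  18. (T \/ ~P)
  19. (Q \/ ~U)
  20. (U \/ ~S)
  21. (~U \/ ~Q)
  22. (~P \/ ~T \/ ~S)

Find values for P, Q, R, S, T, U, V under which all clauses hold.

Branch on P: take P = False.
For the remaining variables, Q = False, R = False, S = False, T = False, U = False, V = True works.
Every clause has at least one true literal under this assignment.

P=F, Q=F, R=F, S=F, T=F, U=F, V=T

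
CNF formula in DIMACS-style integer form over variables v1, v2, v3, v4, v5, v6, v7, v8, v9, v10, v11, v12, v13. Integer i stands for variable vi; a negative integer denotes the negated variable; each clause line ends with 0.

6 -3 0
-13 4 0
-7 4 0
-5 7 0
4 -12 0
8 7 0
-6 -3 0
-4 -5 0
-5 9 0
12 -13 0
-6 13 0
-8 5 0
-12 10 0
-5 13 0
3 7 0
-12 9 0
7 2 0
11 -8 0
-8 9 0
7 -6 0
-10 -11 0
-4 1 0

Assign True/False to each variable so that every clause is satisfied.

v1=True, v2=False, v3=False, v4=True, v5=False, v6=False, v7=True, v8=False, v9=True, v10=True, v11=False, v12=True, v13=False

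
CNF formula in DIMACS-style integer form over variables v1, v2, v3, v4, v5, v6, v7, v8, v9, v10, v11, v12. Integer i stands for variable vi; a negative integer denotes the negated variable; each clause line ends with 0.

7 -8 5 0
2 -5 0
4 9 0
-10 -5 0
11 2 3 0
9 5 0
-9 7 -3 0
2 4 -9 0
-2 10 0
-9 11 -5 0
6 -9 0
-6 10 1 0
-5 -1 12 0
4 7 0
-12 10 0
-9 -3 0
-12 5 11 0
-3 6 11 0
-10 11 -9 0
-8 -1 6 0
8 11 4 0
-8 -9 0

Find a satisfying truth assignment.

v1=False, v2=True, v3=False, v4=True, v5=False, v6=True, v7=False, v8=False, v9=True, v10=True, v11=True, v12=True

Check each clause:
  1. {¬v8, v5, v7} — ¬v8 is true.
  2. {¬v5, v2} — v2 is true.
  3. {v9, v4} — v9 is true.
  4. {¬v5, ¬v10} — ¬v5 is true.
  5. {v3, v11, v2} — v11 is true.
  6. {v9, v5} — v9 is true.
  7. {¬v9, v7, ¬v3} — ¬v3 is true.
  8. {v4, ¬v9, v2} — v2 is true.
  9. {¬v2, v10} — v10 is true.
  10. {¬v9, v11, ¬v5} — v11 is true.
  11. {¬v9, v6} — v6 is true.
  12. {¬v6, v1, v10} — v10 is true.
  13. {¬v1, ¬v5, v12} — ¬v5 is true.
  14. {v7, v4} — v4 is true.
  15. {¬v12, v10} — v10 is true.
  16. {¬v3, ¬v9} — ¬v3 is true.
  17. {v11, ¬v12, v5} — v11 is true.
  18. {v6, v11, ¬v3} — v11 is true.
  19. {¬v10, ¬v9, v11} — v11 is true.
  20. {¬v1, v6, ¬v8} — ¬v8 is true.
  21. {v4, v8, v11} — v11 is true.
  22. {¬v8, ¬v9} — ¬v8 is true.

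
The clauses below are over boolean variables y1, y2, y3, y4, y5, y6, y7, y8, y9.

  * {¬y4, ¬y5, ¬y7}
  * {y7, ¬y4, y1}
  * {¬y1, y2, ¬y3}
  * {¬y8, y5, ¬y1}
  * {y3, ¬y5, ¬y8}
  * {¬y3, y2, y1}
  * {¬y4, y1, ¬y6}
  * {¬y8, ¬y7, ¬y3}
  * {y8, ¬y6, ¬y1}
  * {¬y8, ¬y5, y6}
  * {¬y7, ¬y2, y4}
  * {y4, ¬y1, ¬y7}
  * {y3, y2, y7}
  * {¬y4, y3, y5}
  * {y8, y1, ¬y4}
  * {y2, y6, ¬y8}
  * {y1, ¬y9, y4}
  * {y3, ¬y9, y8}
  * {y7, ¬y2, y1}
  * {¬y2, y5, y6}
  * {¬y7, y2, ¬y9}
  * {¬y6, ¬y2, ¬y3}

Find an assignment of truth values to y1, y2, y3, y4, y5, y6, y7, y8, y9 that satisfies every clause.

y1=True, y2=True, y3=True, y4=False, y5=True, y6=False, y7=False, y8=False, y9=True

Branch on y1: take y1 = True.
Try y2 = True.
Set y3 = True and propagate.
  then y6 is forced to False.
  then y5 is forced to True.
  then y8 is forced to False.
For the remaining variables, y4 = False, y7 = False, y9 = True works.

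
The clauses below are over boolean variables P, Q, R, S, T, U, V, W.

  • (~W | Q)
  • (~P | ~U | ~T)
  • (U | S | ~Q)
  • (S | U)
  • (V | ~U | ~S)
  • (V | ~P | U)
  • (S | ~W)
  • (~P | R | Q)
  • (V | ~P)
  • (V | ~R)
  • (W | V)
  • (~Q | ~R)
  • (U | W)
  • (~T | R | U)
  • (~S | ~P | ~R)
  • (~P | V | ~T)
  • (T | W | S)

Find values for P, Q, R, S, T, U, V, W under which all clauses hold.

P=0, Q=1, R=0, S=1, T=0, U=1, V=1, W=0

Pure literal: P appears only negated; assign P = False.
Pure literal: V appears only positively; assign V = True.
Set Q = True and propagate.
  then R is forced to False.
The remaining clauses are satisfied by S = True, T = False, U = True, W = False.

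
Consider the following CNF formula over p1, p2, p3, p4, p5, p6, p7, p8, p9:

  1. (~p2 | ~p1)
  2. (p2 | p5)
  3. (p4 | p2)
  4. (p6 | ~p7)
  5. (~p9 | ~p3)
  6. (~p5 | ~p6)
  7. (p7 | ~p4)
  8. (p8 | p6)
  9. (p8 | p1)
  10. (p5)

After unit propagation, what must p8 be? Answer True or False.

True

(p5) is a unit clause: p5 = True.
(~p5 | ~p6): since p5 = True, the clause reduces to (~p6). p6 = False.
(~p7 | p6) with p6 = False leaves only ~p7, so p7 = False.
In (p7 | ~p4), p7 is now false; ~p4 must hold, so p4 = False.
(p2 | p4) with p4 = False leaves only p2, so p2 = True.
(~p1 | ~p2): since p2 = True, the clause reduces to (~p1). p1 = False.
In (p8 | p6), p6 is now false; p8 must hold, so p8 = True.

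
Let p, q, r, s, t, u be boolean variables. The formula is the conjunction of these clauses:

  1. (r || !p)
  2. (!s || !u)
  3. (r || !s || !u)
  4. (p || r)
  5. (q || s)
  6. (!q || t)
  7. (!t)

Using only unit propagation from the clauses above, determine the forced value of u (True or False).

False

Unit clause (!t) sets t = False.
(t || !q) with t = False leaves only !q, so q = False.
From (s || q) and q = False: s = True.
From (!u || !s) and s = True: u = False.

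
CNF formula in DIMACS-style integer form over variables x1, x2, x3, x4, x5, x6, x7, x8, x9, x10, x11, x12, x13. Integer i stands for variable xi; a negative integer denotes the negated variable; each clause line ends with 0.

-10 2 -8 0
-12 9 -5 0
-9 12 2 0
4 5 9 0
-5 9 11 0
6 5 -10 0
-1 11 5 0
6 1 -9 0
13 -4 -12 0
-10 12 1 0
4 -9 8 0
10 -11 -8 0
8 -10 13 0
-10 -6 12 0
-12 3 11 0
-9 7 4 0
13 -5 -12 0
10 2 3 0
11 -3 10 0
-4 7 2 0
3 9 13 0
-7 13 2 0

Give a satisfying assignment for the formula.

x1=T  x2=T  x3=T  x4=T  x5=F  x6=T  x7=T  x8=T  x9=F  x10=T  x11=T  x12=T  x13=T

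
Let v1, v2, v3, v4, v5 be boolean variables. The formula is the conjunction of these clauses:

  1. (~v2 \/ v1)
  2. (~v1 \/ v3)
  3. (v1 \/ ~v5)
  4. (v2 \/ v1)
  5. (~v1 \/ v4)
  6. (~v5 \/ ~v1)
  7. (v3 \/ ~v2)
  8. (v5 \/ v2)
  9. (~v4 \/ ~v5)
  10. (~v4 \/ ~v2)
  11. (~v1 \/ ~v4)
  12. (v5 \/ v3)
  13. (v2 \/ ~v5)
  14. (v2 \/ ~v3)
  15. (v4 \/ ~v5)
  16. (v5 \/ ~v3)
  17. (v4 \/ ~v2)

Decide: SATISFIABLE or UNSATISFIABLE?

UNSATISFIABLE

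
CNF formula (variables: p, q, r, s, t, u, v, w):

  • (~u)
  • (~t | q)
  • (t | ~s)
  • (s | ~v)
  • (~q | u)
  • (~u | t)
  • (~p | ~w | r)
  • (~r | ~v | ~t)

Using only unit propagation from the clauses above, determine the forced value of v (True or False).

False

(~u) stands alone — u = False.
(~q | u) with u = False leaves only ~q, so q = False.
In (q | ~t), q is now false; ~t must hold, so t = False.
In (~s | t), t is now false; ~s must hold, so s = False.
In (~v | s), s is now false; ~v must hold, so v = False.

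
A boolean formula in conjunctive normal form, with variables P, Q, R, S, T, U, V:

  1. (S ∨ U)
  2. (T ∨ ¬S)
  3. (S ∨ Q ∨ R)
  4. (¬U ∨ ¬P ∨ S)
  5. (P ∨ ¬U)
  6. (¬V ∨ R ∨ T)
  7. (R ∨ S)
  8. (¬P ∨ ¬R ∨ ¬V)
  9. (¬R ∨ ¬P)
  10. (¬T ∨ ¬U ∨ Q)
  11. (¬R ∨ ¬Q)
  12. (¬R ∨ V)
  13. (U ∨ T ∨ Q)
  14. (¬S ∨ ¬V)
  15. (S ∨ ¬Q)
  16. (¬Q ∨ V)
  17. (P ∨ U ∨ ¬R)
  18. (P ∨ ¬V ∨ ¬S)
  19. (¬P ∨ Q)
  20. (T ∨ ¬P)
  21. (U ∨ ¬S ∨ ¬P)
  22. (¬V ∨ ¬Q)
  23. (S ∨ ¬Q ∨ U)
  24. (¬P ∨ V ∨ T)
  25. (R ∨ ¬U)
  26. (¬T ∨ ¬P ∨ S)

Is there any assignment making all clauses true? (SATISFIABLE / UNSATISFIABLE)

SATISFIABLE

Branch on P: take P = False.
  then U is forced to False.
  then S is forced to True.
  then T is forced to True.
  then V is forced to False.
  then R is forced to False.
  then Q is forced to False.
So P = 0  Q = 0  R = 0  S = 1  T = 1  U = 0  V = 0 is a satisfying assignment.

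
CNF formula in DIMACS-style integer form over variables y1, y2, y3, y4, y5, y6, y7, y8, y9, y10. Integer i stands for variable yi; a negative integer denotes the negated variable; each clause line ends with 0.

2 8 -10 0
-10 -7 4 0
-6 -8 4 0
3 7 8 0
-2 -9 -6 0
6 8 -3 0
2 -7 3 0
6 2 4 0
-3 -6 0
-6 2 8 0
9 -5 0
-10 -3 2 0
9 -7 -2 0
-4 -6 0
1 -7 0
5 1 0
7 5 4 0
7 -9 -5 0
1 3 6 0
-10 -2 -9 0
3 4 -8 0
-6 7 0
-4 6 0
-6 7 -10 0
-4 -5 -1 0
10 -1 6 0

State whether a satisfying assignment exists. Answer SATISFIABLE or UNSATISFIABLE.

UNSATISFIABLE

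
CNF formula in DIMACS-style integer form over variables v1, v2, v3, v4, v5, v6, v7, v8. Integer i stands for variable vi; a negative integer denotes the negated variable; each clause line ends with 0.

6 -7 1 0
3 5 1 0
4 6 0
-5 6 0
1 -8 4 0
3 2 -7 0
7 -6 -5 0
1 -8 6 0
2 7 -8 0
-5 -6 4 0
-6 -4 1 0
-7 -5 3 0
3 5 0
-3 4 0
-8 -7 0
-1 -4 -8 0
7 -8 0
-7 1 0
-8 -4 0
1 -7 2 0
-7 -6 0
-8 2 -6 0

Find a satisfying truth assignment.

v1=T, v2=T, v3=T, v4=T, v5=F, v6=T, v7=F, v8=F

v2 occurs only positively in the remaining clauses — set v2 = True.
v8 occurs only negated in the remaining clauses — set v8 = False.
Set v1 = True and propagate.
Set v3 = True and propagate.
  then v4 is forced to True.
For the remaining variables, v5 = False, v6 = True, v7 = False works.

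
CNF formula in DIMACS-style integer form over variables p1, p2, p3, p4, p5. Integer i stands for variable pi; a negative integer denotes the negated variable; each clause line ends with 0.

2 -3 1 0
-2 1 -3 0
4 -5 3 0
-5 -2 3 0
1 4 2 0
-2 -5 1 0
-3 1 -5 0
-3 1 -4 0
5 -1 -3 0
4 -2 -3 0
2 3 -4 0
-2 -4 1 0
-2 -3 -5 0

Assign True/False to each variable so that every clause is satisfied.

p1 = False  p2 = True  p3 = False  p4 = False  p5 = False

Try p1 = False.
For the remaining variables, p2 = True, p3 = False, p4 = False, p5 = False works.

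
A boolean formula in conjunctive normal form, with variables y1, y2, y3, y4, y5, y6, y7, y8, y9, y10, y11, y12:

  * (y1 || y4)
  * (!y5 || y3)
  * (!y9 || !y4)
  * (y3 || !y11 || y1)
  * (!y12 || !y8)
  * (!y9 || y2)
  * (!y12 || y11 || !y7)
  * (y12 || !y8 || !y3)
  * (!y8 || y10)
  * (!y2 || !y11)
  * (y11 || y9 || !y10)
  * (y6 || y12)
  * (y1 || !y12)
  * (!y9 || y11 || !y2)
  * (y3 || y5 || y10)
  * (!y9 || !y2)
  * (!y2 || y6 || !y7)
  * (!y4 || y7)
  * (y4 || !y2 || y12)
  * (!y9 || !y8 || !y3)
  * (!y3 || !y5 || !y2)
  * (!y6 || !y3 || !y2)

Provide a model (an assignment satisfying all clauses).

y1=True, y2=False, y3=True, y4=False, y5=True, y6=True, y7=True, y8=False, y9=False, y10=False, y11=True, y12=True

Check each clause:
  1. (y4 || y1) — y1 is true.
  2. (y3 || !y5) — y3 is true.
  3. (!y4 || !y9) — !y4 is true.
  4. (y3 || !y11 || y1) — y1 is true.
  5. (!y12 || !y8) — !y8 is true.
  6. (!y9 || y2) — !y9 is true.
  7. (!y7 || y11 || !y12) — y11 is true.
  8. (!y8 || y12 || !y3) — !y8 is true.
  9. (!y8 || y10) — !y8 is true.
  10. (!y2 || !y11) — !y2 is true.
  11. (!y10 || y11 || y9) — y11 is true.
  12. (y12 || y6) — y12 is true.
  13. (!y12 || y1) — y1 is true.
  14. (y11 || !y2 || !y9) — y11 is true.
  15. (y10 || y5 || y3) — y3 is true.
  16. (!y9 || !y2) — !y2 is true.
  17. (!y2 || !y7 || y6) — !y2 is true.
  18. (y7 || !y4) — !y4 is true.
  19. (y4 || !y2 || y12) — y12 is true.
  20. (!y8 || !y9 || !y3) — !y8 is true.
  21. (!y2 || !y5 || !y3) — !y2 is true.
  22. (!y2 || !y3 || !y6) — !y2 is true.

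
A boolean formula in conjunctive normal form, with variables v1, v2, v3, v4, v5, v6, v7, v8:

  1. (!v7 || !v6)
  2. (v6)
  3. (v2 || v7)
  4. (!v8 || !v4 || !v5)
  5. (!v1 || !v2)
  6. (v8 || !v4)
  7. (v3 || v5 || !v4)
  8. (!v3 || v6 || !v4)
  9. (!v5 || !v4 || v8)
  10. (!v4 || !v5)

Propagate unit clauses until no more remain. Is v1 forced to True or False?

(v6) is a unit clause: v6 = True.
In (!v6 || !v7), !v6 is now false; !v7 must hold, so v7 = False.
(v2 || v7) with v7 = False leaves only v2, so v2 = True.
From (!v1 || !v2) and v2 = True: v1 = False.

False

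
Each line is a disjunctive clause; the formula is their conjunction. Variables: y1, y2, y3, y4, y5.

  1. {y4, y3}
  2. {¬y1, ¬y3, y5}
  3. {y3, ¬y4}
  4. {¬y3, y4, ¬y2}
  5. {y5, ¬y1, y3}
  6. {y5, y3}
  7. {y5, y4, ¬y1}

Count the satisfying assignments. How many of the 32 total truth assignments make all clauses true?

9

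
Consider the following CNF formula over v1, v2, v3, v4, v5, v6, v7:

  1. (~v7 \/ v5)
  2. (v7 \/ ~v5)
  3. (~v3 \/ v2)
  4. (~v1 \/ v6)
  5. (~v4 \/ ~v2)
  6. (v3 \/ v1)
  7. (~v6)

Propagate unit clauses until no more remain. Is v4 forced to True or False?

(~v6) stands alone — v6 = False.
(~v1 \/ v6) with v6 = False leaves only ~v1, so v1 = False.
From (v1 \/ v3) and v1 = False: v3 = True.
From (v2 \/ ~v3) and v3 = True: v2 = True.
(~v4 \/ ~v2) with v2 = True leaves only ~v4, so v4 = False.

False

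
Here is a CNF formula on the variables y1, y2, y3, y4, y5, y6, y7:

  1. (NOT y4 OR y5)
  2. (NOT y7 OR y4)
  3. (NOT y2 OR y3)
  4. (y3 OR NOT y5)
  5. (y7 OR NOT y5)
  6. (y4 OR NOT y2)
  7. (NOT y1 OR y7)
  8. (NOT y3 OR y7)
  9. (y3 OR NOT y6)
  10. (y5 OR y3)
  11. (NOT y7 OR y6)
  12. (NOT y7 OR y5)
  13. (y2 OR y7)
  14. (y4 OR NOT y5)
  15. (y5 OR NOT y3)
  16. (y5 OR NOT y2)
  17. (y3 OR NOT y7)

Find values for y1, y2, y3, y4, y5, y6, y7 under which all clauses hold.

y1=T  y2=F  y3=T  y4=T  y5=T  y6=T  y7=T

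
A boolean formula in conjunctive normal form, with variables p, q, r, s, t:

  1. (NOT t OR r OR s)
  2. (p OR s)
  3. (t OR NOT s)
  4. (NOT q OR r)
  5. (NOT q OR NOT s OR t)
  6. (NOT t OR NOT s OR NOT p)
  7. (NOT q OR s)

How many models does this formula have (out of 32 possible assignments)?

Satisfying assignments:
  p=F q=F r=F s=T t=T
  p=F q=F r=T s=T t=T
  p=F q=T r=T s=T t=T
  p=T q=F r=F s=F t=F
  p=T q=F r=T s=F t=F
  p=T q=F r=T s=F t=T
That's 6 in total.

6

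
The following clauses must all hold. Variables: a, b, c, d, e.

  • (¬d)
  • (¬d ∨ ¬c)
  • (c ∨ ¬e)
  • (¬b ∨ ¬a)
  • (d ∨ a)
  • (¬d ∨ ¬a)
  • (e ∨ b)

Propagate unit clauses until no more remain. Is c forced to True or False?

True

(¬d) stands alone — d = False.
From (a ∨ d) and d = False: a = True.
(¬a ∨ ¬b) with a = True leaves only ¬b, so b = False.
(e ∨ b) with b = False leaves only e, so e = True.
From (¬e ∨ c) and e = True: c = True.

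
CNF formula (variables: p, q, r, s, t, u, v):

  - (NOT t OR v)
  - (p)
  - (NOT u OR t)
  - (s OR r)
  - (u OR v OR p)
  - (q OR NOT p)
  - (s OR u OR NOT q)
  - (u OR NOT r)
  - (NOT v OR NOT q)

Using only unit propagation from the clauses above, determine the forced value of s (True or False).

True

(p) is a unit clause: p = True.
From (q OR NOT p) and p = True: q = True.
(NOT q OR NOT v): since q = True, the clause reduces to (NOT v). v = False.
(NOT t OR v) with v = False leaves only NOT t, so t = False.
In (NOT u OR t), t is now false; NOT u must hold, so u = False.
(u OR NOT q OR s) with q = True, u = False leaves only s, so s = True.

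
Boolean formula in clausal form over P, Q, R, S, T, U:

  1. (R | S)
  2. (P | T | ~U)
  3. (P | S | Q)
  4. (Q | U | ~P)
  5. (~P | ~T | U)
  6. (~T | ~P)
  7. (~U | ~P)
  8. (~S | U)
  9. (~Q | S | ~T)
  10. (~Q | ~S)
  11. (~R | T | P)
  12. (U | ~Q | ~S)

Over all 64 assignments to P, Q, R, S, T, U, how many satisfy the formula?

The models are:
  P=0 Q=0 R=0 S=1 T=1 U=1
  P=0 Q=0 R=1 S=1 T=1 U=1
  P=1 Q=1 R=1 S=0 T=0 U=0
That's 3 in total.

3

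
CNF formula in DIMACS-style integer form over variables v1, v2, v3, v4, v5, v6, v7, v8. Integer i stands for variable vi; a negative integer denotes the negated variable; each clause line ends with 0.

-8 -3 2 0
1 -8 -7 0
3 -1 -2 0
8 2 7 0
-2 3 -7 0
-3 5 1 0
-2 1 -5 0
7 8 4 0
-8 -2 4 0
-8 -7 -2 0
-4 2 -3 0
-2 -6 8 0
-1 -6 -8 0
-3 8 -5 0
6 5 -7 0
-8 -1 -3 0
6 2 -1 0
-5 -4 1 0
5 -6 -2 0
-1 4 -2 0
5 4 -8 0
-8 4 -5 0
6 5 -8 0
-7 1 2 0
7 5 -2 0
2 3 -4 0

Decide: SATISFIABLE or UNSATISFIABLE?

Branch on v1: take v1 = True.
Branch on v2: take v2 = False.
  then v6 is forced to True.
  then v8 is forced to False.
  then v7 is forced to True.
Set v3 = False and propagate.
  then v4 is forced to False.
v5 is now unconstrained; take v5 = False.
So v1 = True  v2 = False  v3 = False  v4 = False  v5 = False  v6 = True  v7 = True  v8 = False is a satisfying assignment.

SATISFIABLE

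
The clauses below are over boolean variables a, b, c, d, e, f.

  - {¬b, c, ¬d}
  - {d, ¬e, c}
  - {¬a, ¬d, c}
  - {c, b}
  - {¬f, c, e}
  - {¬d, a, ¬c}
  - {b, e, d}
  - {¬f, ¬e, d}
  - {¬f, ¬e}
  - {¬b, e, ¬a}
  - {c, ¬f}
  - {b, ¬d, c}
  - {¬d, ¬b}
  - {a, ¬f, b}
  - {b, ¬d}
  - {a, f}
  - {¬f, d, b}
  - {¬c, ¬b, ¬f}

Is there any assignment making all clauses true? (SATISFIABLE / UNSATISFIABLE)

SATISFIABLE

Branch on a: take a = True.
Try b = False.
  then c is forced to True.
  then d is forced to False.
  then e is forced to True.
  then f is forced to False.
Every clause has at least one true literal under this assignment.
So a=True, b=False, c=True, d=False, e=True, f=False is a satisfying assignment.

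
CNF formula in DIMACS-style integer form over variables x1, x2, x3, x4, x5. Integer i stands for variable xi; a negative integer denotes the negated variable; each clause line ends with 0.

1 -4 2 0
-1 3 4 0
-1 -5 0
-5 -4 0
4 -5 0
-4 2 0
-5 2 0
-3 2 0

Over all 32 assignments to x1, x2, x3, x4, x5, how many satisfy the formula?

8

Split on x4, then x2.
  x4=1, x2=1: remaining (x1,x3,x5) ∈ {(0,0,0); (0,1,0); (1,0,0); (1,1,0)} — 4.
  x4=1, x2=0: a clause becomes empty — 0.
  x4=0, x2=1: remaining (x1,x3,x5) ∈ {(0,0,0); (0,1,0); (1,1,0)} — 3.
  x4=0, x2=0: remaining (x1,x3,x5) ∈ {(0,0,0)} — 1.
Total: 4 + 0 + 3 + 1 = 8.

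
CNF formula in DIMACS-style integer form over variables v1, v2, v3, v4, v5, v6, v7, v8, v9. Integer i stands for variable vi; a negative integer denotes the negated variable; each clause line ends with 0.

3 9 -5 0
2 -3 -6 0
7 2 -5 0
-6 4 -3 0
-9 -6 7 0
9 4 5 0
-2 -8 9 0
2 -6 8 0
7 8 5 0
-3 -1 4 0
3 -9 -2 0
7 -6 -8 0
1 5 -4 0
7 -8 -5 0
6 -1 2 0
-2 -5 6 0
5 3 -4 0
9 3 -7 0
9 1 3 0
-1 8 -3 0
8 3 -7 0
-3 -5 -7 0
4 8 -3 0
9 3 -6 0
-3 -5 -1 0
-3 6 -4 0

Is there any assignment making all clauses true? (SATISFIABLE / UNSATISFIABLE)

SATISFIABLE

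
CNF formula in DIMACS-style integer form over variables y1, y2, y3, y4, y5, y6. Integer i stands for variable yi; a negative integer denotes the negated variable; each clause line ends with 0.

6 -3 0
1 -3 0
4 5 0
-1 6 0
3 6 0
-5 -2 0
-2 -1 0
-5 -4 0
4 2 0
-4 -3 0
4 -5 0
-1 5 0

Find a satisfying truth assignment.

y1 = F, y2 = T, y3 = F, y4 = T, y5 = F, y6 = T

Pure literal: y6 appears only positively; assign y6 = True.
Branch on y1: take y1 = False.
  then y3 is forced to False.
Try y2 = True.
  then y5 is forced to False.
  then y4 is forced to True.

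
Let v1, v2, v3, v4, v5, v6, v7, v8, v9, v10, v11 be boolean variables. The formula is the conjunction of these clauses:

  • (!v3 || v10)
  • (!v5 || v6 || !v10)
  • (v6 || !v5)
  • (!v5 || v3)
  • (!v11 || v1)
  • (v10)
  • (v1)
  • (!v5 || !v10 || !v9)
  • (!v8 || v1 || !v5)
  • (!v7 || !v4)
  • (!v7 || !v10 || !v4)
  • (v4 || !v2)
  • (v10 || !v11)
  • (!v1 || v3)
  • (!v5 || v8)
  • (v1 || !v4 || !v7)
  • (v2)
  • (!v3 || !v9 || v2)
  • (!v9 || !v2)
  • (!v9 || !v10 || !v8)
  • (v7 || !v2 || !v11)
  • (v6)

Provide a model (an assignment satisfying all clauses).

v1 = T, v2 = T, v3 = T, v4 = T, v5 = F, v6 = T, v7 = F, v8 = T, v9 = F, v10 = T, v11 = F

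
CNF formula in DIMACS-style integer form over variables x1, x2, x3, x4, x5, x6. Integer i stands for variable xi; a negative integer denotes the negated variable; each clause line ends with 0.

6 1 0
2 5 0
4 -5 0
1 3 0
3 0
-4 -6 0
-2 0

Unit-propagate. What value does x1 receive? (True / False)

(x3) is a unit clause: x3 = True.
Unit clause (~x2) sets x2 = False.
(x5 \/ x2) with x2 = False leaves only x5, so x5 = True.
(x4 \/ ~x5): since x5 = True, the clause reduces to (x4). x4 = True.
(~x6 \/ ~x4): since x4 = True, the clause reduces to (~x6). x6 = False.
In (x6 \/ x1), x6 is now false; x1 must hold, so x1 = True.

True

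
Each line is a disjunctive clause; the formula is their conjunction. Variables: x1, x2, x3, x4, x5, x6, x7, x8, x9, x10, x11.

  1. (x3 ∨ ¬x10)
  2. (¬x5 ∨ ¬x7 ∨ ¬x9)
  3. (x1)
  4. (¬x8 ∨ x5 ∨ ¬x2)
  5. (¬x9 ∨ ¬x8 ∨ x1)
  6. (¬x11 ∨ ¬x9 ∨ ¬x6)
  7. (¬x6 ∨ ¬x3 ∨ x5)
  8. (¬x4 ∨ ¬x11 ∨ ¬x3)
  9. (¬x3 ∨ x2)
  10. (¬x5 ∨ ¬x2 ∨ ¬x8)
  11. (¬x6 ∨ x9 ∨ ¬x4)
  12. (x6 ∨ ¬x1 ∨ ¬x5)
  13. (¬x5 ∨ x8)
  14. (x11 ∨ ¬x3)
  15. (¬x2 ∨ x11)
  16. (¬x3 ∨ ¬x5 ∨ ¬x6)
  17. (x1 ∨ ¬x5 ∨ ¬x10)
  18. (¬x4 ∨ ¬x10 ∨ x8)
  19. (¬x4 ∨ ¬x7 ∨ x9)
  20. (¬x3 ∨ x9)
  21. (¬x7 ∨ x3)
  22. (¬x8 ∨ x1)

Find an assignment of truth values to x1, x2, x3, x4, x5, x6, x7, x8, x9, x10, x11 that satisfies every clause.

x1=True, x2=False, x3=False, x4=False, x5=False, x6=True, x7=False, x8=True, x9=False, x10=False, x11=False

Unit propagation: (x1) forces x1 = True.
x4 occurs only negated in the remaining clauses — set x4 = False.
Pure literal: x7 appears only negated; assign x7 = False.
Branch on x2: take x2 = False.
  then x3 is forced to False.
  then x10 is forced to False.
Set x5 = False and propagate.
The remaining clauses are satisfied by x6 = True, x8 = True, x9 = False, x11 = False.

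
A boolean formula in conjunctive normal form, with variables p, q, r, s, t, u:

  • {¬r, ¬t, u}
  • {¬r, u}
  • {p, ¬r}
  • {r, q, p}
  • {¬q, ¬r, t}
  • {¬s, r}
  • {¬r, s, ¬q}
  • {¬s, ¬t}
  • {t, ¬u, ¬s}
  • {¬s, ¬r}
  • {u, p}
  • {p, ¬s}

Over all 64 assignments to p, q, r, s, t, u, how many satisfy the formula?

12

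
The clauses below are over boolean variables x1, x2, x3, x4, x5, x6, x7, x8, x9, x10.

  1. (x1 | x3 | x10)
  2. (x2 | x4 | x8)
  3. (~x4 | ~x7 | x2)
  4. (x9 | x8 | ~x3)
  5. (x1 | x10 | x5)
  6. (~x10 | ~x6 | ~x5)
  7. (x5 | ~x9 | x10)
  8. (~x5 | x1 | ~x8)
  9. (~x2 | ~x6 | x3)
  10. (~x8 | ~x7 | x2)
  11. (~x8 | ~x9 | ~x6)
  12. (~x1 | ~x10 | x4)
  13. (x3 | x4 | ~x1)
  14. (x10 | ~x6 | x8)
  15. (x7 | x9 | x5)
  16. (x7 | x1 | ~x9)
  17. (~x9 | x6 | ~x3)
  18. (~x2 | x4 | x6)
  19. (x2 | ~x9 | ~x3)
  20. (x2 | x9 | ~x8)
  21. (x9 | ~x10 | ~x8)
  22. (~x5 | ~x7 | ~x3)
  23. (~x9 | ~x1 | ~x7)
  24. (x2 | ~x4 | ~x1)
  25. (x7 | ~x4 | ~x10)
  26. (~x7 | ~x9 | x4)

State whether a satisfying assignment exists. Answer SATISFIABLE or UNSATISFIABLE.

SATISFIABLE

Branch on x1: take x1 = True.
Branch on x2: take x2 = True.
Set x3 = True and propagate.
For the remaining variables, x4 = True, x5 = False, x6 = False, x7 = True, x8 = True, x9 = False, x10 = False works.
So x1=T, x2=T, x3=T, x4=T, x5=F, x6=F, x7=T, x8=T, x9=F, x10=F is a satisfying assignment.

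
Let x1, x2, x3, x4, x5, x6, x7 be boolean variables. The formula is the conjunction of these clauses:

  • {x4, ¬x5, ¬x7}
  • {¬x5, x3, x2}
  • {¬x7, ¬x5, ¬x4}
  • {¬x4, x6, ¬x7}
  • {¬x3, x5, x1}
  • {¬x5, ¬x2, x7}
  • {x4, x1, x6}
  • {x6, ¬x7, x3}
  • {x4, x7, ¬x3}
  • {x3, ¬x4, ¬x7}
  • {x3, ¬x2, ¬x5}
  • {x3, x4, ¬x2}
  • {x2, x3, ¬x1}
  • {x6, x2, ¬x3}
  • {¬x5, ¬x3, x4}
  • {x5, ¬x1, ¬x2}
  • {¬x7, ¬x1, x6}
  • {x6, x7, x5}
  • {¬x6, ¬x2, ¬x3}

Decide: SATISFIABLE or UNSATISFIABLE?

SATISFIABLE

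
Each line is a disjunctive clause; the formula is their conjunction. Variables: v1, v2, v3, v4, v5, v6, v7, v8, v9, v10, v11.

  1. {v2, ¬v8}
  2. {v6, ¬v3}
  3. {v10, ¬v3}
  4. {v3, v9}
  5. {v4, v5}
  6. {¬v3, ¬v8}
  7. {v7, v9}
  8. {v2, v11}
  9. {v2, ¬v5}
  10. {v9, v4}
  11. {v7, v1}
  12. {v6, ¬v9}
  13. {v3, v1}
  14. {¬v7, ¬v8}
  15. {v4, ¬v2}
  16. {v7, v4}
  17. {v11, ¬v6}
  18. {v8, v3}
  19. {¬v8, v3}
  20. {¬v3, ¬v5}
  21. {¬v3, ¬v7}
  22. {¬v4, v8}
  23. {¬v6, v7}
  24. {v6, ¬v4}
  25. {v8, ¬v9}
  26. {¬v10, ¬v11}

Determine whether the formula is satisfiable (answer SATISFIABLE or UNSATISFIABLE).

UNSATISFIABLE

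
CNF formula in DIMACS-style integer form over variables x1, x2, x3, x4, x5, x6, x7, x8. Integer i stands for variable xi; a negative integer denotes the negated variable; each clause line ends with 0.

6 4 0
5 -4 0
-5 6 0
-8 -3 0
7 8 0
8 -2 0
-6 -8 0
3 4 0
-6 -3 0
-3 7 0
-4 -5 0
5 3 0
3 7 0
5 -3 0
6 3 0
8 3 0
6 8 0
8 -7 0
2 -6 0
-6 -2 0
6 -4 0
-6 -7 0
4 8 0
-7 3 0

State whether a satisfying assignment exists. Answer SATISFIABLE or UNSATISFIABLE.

UNSATISFIABLE

x3 = True:
  propagation gives x8=False, x7=True; an empty clause results — contradiction.
x3 = False:
  propagation gives x4=True, x5=True; an empty clause results — contradiction.
Every branch closes, so no satisfying assignment exists.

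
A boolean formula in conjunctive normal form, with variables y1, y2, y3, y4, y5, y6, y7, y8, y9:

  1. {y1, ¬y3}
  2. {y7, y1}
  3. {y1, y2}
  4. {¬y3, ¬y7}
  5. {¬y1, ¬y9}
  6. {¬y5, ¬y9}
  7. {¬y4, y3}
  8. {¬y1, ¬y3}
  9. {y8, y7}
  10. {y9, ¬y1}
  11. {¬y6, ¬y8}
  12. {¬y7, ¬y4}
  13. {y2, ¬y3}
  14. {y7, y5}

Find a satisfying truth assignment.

y2 occurs only positively in the remaining clauses — set y2 = True.
y4 occurs only negated in the remaining clauses — set y4 = False.
Try y1 = False.
  then y3 is forced to False.
  then y7 is forced to True.
Try y5 = False.
Set y6 = False and propagate.
y8, y9 are now unconstrained; take y8 = True, y9 = True.
Check each clause:
  1. {y1, ¬y3} — ¬y3 is true.
  2. {y7, y1} — y7 is true.
  3. {y1, y2} — y2 is true.
  4. {¬y3, ¬y7} — ¬y3 is true.
  5. {¬y9, ¬y1} — ¬y1 is true.
  6. {¬y9, ¬y5} — ¬y5 is true.
  7. {y3, ¬y4} — ¬y4 is true.
  8. {¬y3, ¬y1} — ¬y3 is true.
  9. {y7, y8} — y8 is true.
  10. {y9, ¬y1} — y9 is true.
  11. {¬y6, ¬y8} — ¬y6 is true.
  12. {¬y7, ¬y4} — ¬y4 is true.
  13. {y2, ¬y3} — y2 is true.
  14. {y5, y7} — y7 is true.

y1 = False, y2 = True, y3 = False, y4 = False, y5 = False, y6 = False, y7 = True, y8 = True, y9 = True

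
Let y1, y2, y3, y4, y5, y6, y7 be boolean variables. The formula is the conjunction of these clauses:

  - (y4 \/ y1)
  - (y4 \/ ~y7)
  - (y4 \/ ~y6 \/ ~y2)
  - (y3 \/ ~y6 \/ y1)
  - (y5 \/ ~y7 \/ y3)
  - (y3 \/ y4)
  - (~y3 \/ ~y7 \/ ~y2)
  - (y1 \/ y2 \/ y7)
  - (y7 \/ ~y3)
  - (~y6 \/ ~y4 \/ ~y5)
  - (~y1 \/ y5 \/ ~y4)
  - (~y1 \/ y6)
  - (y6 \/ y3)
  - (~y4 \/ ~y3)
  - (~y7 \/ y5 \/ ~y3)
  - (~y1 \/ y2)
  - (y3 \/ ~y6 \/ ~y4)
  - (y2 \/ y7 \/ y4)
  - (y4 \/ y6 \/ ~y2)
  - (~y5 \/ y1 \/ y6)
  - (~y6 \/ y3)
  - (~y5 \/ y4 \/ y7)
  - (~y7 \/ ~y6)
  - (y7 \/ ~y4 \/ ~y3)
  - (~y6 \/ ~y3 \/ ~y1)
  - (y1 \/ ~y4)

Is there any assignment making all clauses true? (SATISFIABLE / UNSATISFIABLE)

UNSATISFIABLE

y4 = True:
  propagation gives y3=False, y6=True; an empty clause results — contradiction.
y4 = False:
  propagation gives y1=True, y7=False, y3=True; an empty clause results — contradiction.
Every branch closes, so no satisfying assignment exists.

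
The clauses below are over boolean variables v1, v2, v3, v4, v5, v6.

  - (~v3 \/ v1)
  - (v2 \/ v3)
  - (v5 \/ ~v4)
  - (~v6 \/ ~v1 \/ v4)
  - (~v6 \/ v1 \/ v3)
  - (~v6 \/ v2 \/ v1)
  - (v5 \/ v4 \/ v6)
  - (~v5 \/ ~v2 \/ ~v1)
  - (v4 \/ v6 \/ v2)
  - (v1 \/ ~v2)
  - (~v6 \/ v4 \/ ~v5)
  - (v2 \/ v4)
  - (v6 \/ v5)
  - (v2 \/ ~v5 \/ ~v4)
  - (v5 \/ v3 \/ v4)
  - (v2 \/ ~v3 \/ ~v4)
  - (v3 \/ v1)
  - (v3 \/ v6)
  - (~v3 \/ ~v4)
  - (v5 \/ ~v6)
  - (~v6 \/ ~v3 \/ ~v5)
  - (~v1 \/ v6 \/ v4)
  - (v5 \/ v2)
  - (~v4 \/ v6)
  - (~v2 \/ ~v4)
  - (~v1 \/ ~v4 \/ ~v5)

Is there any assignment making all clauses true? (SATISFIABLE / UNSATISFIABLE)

UNSATISFIABLE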